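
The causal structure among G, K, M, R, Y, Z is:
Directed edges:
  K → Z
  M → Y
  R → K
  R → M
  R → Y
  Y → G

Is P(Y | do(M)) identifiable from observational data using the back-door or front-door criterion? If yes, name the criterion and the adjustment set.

desc(M)\{M}={G,Y}; candidates ⊆ {K,R,Z}.
size 0: {}; under {} M still reaches {G,K,R,Y,Z} ∋ Y.
{R}: M⊥Y given {R} in G with M→· removed — back-door holds.
P(Y|do(M)) = Σ_{R} P(Y|M,R)·P(R).

P(Y|do(M)): backdoor, adjust for {R}.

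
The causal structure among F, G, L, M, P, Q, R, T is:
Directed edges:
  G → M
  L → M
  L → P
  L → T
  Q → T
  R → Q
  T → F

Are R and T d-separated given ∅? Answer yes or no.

Bayes-Ball from R | ∅ reaches {F,Q,T}.
T ∈ reach(R|∅) ⇒ R ⊥̸ T | ∅.

No — R and T are d-connected given ∅.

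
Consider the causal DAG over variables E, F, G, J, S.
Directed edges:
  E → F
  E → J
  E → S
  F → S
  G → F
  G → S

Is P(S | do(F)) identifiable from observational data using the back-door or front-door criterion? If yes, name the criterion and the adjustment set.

desc(F)\{F}={S}; candidates ⊆ {E,G,J}.
size 0: {}; under {} F still reaches {E,G,J,S} ∋ S.
size 1: {E}, {G}, {J}; under {E} F still reaches {G,S} ∋ S.
{E,G}: F⊥S given {E,G} in G with F→· removed — back-door holds.
P(S|do(F)) = Σ_{E,G} P(S|F,E,G)·P(E,G).

P(S|do(F)): backdoor, adjust for {E, G}.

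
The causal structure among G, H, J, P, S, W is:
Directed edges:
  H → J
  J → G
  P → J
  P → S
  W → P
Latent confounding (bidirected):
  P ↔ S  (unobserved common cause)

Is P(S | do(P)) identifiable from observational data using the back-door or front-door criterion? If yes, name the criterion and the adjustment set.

desc(P)\{P}={G,J,S}; candidates ⊆ {H,W}.
P↔S: latent back-door arc(s) into P.
size 0: {}; under {} P still reaches {S,W} ∋ S.
size 1: {H}, {W}; under {H} P still reaches {S,W} ∋ S.
size 2: {H,W}; under {H,W} P still reaches {S} ∋ S.
P↔S cannot be blocked by any observed set — no back-door set.
No mediator lies on a directed P→…→S path.
Neither criterion identifies P(S|do(P)) in this graph.

P(S|do(P)): not identifiable (no BD/FD set).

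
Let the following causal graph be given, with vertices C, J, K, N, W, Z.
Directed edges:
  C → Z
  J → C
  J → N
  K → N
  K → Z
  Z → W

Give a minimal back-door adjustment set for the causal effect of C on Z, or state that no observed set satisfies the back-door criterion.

desc(C)\{C}={W,Z}; candidates ⊆ {J,K,N}.
∅: C⊥Z given ∅ in G with C→· removed — back-door holds.

C→Z: minimal back-door set ∅.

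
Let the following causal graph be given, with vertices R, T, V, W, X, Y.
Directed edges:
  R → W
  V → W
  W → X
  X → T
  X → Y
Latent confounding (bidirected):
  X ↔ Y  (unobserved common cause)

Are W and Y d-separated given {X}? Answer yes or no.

Bayes-Ball from W | {X} reaches {R,V,Y}.
Y ∈ reach(W|{X}) ⇒ W ⊥̸ Y | {X}.

No — W and Y are d-connected given {X}.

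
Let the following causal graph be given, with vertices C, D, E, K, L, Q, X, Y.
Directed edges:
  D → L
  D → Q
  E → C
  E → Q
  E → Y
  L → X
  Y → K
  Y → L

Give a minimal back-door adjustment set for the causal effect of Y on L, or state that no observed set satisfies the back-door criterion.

Y→L: minimal back-door set ∅.

desc(Y)\{Y}={K,L,X}; candidates ⊆ {C,D,E,Q}.
∅: Y⊥L given ∅ in G with Y→· removed — back-door holds.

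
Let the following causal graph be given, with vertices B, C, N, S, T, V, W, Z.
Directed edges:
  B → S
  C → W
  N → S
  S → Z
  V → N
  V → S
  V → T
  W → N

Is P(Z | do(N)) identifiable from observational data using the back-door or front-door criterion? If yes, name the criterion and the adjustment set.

P(Z|do(N)): backdoor, adjust for {V}.

desc(N)\{N}={S,Z}; candidates ⊆ {B,C,T,V,W}.
size 0: {}; under {} N still reaches {C,S,T,V,W,Z} ∋ Z.
{V}: N⊥Z given {V} in G with N→· removed — back-door holds.
P(Z|do(N)) = Σ_{V} P(Z|N,V)·P(V).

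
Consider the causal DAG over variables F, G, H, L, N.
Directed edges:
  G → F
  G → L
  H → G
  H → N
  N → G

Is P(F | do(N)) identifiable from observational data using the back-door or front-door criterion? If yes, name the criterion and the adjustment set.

desc(N)\{N}={F,G,L}; candidates ⊆ {H}.
size 0: {}; under {} N still reaches {F,G,H,L} ∋ F.
{H}: N⊥F given {H} in G with N→· removed — back-door holds.
P(F|do(N)) = Σ_{H} P(F|N,H)·P(H).

P(F|do(N)): backdoor, adjust for {H}.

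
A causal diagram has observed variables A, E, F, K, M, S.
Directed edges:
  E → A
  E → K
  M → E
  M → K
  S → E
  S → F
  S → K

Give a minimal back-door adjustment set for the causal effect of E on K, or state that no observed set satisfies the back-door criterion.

desc(E)\{E}={A,K}; candidates ⊆ {F,M,S}.
size 0: {}; under {} E still reaches {F,K,M,S} ∋ K.
size 1: {F}, {M}, {S}; under {F} E still reaches {K,M,S} ∋ K.
{M,S}: E⊥K given {M,S} in G with E→· removed — back-door holds.

E→K: minimal back-door set {M, S}.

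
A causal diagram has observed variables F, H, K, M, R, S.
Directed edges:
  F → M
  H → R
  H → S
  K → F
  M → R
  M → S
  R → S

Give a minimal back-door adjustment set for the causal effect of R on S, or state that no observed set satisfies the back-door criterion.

R→S: minimal back-door set {H, M}.

desc(R)\{R}={S}; candidates ⊆ {F,H,K,M}.
size 0: {}; under {} R still reaches {F,H,K,M,S} ∋ S.
size 1: {F}, {H}, {K} …(+1); under {F} R still reaches {H,M,S} ∋ S.
{H,M}: R⊥S given {H,M} in G with R→· removed — back-door holds.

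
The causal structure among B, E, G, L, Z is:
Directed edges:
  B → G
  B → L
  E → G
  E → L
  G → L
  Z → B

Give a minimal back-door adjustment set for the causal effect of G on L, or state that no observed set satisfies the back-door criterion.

G→L: minimal back-door set {B, E}.

desc(G)\{G}={L}; candidates ⊆ {B,E,Z}.
size 0: {}; under {} G still reaches {B,E,L,Z} ∋ L.
size 1: {B}, {E}, {Z}; under {B} G still reaches {E,L} ∋ L.
{B,E}: G⊥L given {B,E} in G with G→· removed — back-door holds.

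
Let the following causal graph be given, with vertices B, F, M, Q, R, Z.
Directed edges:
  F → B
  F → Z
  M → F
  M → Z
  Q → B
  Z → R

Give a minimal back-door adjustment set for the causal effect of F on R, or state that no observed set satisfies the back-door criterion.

F→R: minimal back-door set {M}.

desc(F)\{F}={B,R,Z}; candidates ⊆ {M,Q}.
size 0: {}; under {} F still reaches {M,R,Z} ∋ R.
{M}: F⊥R given {M} in G with F→· removed — back-door holds.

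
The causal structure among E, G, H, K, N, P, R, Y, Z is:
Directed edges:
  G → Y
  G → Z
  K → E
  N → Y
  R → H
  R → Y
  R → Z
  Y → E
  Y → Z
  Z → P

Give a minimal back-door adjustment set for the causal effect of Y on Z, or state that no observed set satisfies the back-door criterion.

Y→Z: minimal back-door set {G, R}.

desc(Y)\{Y}={E,P,Z}; candidates ⊆ {G,H,K,N,R}.
size 0: {}; under {} Y still reaches {G,H,N,P,R,Z} ∋ Z.
size 1: {G}, {H}, {K} …(+2); under {G} Y still reaches {H,N,P,R,Z} ∋ Z.
{G,R}: Y⊥Z given {G,R} in G with Y→· removed — back-door holds.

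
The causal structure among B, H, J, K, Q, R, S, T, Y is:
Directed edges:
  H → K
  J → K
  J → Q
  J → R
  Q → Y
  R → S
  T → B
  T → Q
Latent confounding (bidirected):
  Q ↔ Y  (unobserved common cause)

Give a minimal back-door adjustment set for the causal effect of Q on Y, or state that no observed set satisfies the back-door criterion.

desc(Q)\{Q}={Y}; candidates ⊆ {B,H,J,K,R,S,T}.
Q↔Y: latent back-door arc(s) into Q.
size 0: {}; under {} Q still reaches {B,J,K,R,S,T,Y} ∋ Y.
size 1: {B}, {H}, {J} …(+4); under {B} Q still reaches {J,K,R,S,T,Y} ∋ Y.
size 2: {B,H}, {B,J}, {B,K} …(+18); under {B,H} Q still reaches {J,K,R,S,T,Y} ∋ Y.
Q↔Y cannot be blocked by any observed set — no back-door set.

Q→Y: no observed back-door set.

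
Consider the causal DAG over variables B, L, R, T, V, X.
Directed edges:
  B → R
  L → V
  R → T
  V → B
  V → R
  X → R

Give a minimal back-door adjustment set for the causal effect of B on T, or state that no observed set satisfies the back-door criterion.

desc(B)\{B}={R,T}; candidates ⊆ {L,V,X}.
size 0: {}; under {} B still reaches {L,R,T,V} ∋ T.
{V}: B⊥T given {V} in G with B→· removed — back-door holds.

B→T: minimal back-door set {V}.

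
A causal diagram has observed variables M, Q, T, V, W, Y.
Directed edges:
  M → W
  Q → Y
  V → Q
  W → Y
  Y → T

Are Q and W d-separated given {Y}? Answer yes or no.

No — Q and W are d-connected given {Y}.

Bayes-Ball from Q | {Y} reaches {M,V,W}.
W ∈ reach(Q|{Y}) ⇒ Q ⊥̸ W | {Y}.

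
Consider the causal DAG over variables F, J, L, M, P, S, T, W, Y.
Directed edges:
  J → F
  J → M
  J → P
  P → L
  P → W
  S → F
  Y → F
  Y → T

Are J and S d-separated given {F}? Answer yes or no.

No — J and S are d-connected given {F}.

Bayes-Ball from J | {F} reaches {L,M,P,S,T,W,Y}.
S ∈ reach(J|{F}) ⇒ J ⊥̸ S | {F}.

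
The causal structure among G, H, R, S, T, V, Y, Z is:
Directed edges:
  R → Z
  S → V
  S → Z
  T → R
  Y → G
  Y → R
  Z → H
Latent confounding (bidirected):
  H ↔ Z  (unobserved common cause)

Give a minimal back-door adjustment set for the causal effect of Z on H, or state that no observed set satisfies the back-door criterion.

Z→H: no observed back-door set.

desc(Z)\{Z}={H}; candidates ⊆ {G,R,S,T,V,Y}.
Z↔H: latent back-door arc(s) into Z.
size 0: {}; under {} Z still reaches {G,H,R,S,T,V,Y} ∋ H.
size 1: {G}, {R}, {S} …(+3); under {G} Z still reaches {H,R,S,T,V,Y} ∋ H.
size 2: {G,R}, {G,S}, {G,T} …(+12); under {G,R} Z still reaches {H,S,V} ∋ H.
Z↔H cannot be blocked by any observed set — no back-door set.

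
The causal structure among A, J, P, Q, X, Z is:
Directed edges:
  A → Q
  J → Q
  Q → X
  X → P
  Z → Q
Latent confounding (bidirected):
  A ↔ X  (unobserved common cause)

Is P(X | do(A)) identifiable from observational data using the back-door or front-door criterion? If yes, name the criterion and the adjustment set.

P(X|do(A)): frontdoor, adjust for {Q}.

desc(A)\{A}={P,Q,X}; candidates ⊆ {J,Z}.
A↔X: latent back-door arc(s) into A.
size 0: {}; under {} A still reaches {P,X} ∋ X.
size 1: {J}, {Z}; under {J} A still reaches {P,X} ∋ X.
size 2: {J,Z}; under {J,Z} A still reaches {P,X} ∋ X.
A↔X cannot be blocked by any observed set — no back-door set.
{Q}: (i) intercepts every directed A→X path; (ii) no back-door A→{Q}; (iii) {A} blocks every back-door {Q}→X. Front-door holds.
P(X|do(A)) = Σ_{Q} P(Q|A) Σ_{A'} P(X|Q,A')P(A').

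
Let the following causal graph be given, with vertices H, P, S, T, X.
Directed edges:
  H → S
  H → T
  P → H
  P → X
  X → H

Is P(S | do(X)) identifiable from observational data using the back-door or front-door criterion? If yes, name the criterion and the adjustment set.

P(S|do(X)): backdoor, adjust for {P}.

desc(X)\{X}={H,S,T}; candidates ⊆ {P}.
size 0: {}; under {} X still reaches {H,P,S,T} ∋ S.
{P}: X⊥S given {P} in G with X→· removed — back-door holds.
P(S|do(X)) = Σ_{P} P(S|X,P)·P(P).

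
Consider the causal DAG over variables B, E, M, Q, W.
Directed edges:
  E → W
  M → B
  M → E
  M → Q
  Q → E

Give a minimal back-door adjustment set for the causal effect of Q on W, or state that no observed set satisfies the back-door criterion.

Q→W: minimal back-door set {M}.

desc(Q)\{Q}={E,W}; candidates ⊆ {B,M}.
size 0: {}; under {} Q still reaches {B,E,M,W} ∋ W.
{M}: Q⊥W given {M} in G with Q→· removed — back-door holds.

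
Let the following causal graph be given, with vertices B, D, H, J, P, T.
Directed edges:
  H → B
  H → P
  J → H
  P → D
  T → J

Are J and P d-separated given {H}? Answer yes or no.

Bayes-Ball from J | {H} reaches {T}.
P ∉ reach(J|{H}) ⇒ J ⊥ P | {H}.

Yes — J ⊥ P | {H}.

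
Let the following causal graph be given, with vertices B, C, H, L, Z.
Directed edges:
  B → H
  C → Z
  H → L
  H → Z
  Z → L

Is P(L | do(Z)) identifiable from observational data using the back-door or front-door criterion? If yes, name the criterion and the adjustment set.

P(L|do(Z)): backdoor, adjust for {H}.

desc(Z)\{Z}={L}; candidates ⊆ {B,C,H}.
size 0: {}; under {} Z still reaches {B,C,H,L} ∋ L.
{H}: Z⊥L given {H} in G with Z→· removed — back-door holds.
P(L|do(Z)) = Σ_{H} P(L|Z,H)·P(H).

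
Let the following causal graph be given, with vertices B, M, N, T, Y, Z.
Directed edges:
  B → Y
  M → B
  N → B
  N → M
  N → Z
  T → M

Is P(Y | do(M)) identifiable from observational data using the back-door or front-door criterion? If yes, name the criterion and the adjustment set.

desc(M)\{M}={B,Y}; candidates ⊆ {N,T,Z}.
size 0: {}; under {} M still reaches {B,N,T,Y,Z} ∋ Y.
{N}: M⊥Y given {N} in G with M→· removed — back-door holds.
P(Y|do(M)) = Σ_{N} P(Y|M,N)·P(N).

P(Y|do(M)): backdoor, adjust for {N}.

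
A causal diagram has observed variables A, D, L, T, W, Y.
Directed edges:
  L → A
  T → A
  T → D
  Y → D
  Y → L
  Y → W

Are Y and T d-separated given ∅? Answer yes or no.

Yes — Y ⊥ T | ∅.

Bayes-Ball from Y | ∅ reaches {A,D,L,W}.
T ∉ reach(Y|∅) ⇒ Y ⊥ T | ∅.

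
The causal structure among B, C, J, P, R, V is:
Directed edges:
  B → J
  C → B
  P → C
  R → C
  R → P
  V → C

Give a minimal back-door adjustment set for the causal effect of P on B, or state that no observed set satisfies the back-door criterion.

desc(P)\{P}={B,C,J}; candidates ⊆ {R,V}.
size 0: {}; under {} P still reaches {B,C,J,R} ∋ B.
{R}: P⊥B given {R} in G with P→· removed — back-door holds.

P→B: minimal back-door set {R}.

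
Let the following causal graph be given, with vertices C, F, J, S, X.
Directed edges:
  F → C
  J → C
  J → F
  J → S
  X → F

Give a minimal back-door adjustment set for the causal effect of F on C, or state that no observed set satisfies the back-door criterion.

desc(F)\{F}={C}; candidates ⊆ {J,S,X}.
size 0: {}; under {} F still reaches {C,J,S,X} ∋ C.
{J}: F⊥C given {J} in G with F→· removed — back-door holds.

F→C: minimal back-door set {J}.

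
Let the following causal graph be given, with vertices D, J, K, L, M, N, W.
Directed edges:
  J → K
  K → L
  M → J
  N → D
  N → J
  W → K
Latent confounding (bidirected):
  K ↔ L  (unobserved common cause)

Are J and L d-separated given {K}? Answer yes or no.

No — J and L are d-connected given {K}.

Bayes-Ball from J | {K} reaches {D,L,M,N,W}.
L ∈ reach(J|{K}) ⇒ J ⊥̸ L | {K}.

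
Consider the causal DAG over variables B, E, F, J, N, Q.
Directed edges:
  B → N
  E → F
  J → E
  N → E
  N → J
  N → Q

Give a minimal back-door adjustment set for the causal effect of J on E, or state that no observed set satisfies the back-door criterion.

desc(J)\{J}={E,F}; candidates ⊆ {B,N,Q}.
size 0: {}; under {} J still reaches {B,E,F,N,Q} ∋ E.
{N}: J⊥E given {N} in G with J→· removed — back-door holds.

J→E: minimal back-door set {N}.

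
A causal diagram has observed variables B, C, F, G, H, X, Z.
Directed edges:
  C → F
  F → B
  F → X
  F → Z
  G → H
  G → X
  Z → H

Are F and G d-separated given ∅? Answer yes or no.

Bayes-Ball from F | ∅ reaches {B,C,H,X,Z}.
G ∉ reach(F|∅) ⇒ F ⊥ G | ∅.

Yes — F ⊥ G | ∅.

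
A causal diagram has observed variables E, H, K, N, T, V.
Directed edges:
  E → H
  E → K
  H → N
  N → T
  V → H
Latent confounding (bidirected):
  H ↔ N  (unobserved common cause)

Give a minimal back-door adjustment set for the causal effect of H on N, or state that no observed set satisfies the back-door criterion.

H→N: no observed back-door set.

desc(H)\{H}={N,T}; candidates ⊆ {E,K,V}.
H↔N: latent back-door arc(s) into H.
size 0: {}; under {} H still reaches {E,K,N,T,V} ∋ N.
size 1: {E}, {K}, {V}; under {E} H still reaches {N,T,V} ∋ N.
size 2: {E,K}, {E,V}, {K,V}; under {E,K} H still reaches {N,T,V} ∋ N.
H↔N cannot be blocked by any observed set — no back-door set.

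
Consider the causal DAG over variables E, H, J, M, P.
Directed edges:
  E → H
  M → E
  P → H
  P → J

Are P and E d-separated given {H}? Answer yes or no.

Bayes-Ball from P | {H} reaches {E,J,M}.
E ∈ reach(P|{H}) ⇒ P ⊥̸ E | {H}.

No — P and E are d-connected given {H}.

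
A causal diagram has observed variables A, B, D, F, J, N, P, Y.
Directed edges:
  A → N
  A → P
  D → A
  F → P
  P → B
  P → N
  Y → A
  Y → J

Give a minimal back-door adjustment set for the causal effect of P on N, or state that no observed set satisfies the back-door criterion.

P→N: minimal back-door set {A}.

desc(P)\{P}={B,N}; candidates ⊆ {A,D,F,J,Y}.
size 0: {}; under {} P still reaches {A,D,F,J,N,Y} ∋ N.
{A}: P⊥N given {A} in G with P→· removed — back-door holds.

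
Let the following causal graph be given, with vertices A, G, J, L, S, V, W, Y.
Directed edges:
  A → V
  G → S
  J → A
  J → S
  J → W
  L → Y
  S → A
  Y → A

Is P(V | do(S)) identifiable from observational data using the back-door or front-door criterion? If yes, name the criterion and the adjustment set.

desc(S)\{S}={A,V}; candidates ⊆ {G,J,L,W,Y}.
size 0: {}; under {} S still reaches {A,G,J,V,W} ∋ V.
{J}: S⊥V given {J} in G with S→· removed — back-door holds.
P(V|do(S)) = Σ_{J} P(V|S,J)·P(J).

P(V|do(S)): backdoor, adjust for {J}.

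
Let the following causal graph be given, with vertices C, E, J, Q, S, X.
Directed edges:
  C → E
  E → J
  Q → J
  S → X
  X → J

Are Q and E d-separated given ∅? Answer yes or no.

Bayes-Ball from Q | ∅ reaches {J}.
E ∉ reach(Q|∅) ⇒ Q ⊥ E | ∅.

Yes — Q ⊥ E | ∅.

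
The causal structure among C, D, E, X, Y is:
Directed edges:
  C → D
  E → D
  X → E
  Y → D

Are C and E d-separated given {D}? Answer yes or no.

No — C and E are d-connected given {D}.

Bayes-Ball from C | {D} reaches {E,X,Y}.
E ∈ reach(C|{D}) ⇒ C ⊥̸ E | {D}.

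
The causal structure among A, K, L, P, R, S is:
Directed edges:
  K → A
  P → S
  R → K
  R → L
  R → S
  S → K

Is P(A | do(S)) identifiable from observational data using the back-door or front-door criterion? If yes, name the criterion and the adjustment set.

desc(S)\{S}={A,K}; candidates ⊆ {L,P,R}.
size 0: {}; under {} S still reaches {A,K,L,P,R} ∋ A.
{R}: S⊥A given {R} in G with S→· removed — back-door holds.
P(A|do(S)) = Σ_{R} P(A|S,R)·P(R).

P(A|do(S)): backdoor, adjust for {R}.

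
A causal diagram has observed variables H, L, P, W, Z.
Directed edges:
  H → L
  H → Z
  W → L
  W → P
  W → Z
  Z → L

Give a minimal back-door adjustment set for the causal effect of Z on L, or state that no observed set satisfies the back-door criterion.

Z→L: minimal back-door set {H, W}.

desc(Z)\{Z}={L}; candidates ⊆ {H,P,W}.
size 0: {}; under {} Z still reaches {H,L,P,W} ∋ L.
size 1: {H}, {P}, {W}; under {H} Z still reaches {L,P,W} ∋ L.
{H,W}: Z⊥L given {H,W} in G with Z→· removed — back-door holds.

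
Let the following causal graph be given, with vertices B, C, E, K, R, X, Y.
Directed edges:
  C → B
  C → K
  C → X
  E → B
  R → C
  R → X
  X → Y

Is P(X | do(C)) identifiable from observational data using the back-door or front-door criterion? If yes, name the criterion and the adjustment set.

desc(C)\{C}={B,K,X,Y}; candidates ⊆ {E,R}.
size 0: {}; under {} C still reaches {R,X,Y} ∋ X.
{R}: C⊥X given {R} in G with C→· removed — back-door holds.
P(X|do(C)) = Σ_{R} P(X|C,R)·P(R).

P(X|do(C)): backdoor, adjust for {R}.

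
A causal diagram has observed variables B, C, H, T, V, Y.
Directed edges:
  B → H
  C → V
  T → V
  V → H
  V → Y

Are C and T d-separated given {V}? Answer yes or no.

No — C and T are d-connected given {V}.

Bayes-Ball from C | {V} reaches {T}.
T ∈ reach(C|{V}) ⇒ C ⊥̸ T | {V}.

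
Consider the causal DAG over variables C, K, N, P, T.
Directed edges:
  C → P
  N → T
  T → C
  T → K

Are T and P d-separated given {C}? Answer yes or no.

Yes — T ⊥ P | {C}.

Bayes-Ball from T | {C} reaches {K,N}.
P ∉ reach(T|{C}) ⇒ T ⊥ P | {C}.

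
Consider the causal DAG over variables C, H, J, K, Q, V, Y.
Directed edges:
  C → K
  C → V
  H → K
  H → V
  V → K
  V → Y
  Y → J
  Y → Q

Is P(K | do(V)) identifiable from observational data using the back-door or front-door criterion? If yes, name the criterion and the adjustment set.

P(K|do(V)): backdoor, adjust for {C, H}.

desc(V)\{V}={J,K,Q,Y}; candidates ⊆ {C,H}.
size 0: {}; under {} V still reaches {C,H,K} ∋ K.
size 1: {C}, {H}; under {C} V still reaches {H,K} ∋ K.
{C,H}: V⊥K given {C,H} in G with V→· removed — back-door holds.
P(K|do(V)) = Σ_{C,H} P(K|V,C,H)·P(C,H).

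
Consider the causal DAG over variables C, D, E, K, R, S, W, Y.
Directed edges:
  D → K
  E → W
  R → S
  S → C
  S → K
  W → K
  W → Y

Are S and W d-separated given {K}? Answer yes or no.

No — S and W are d-connected given {K}.

Bayes-Ball from S | {K} reaches {C,D,E,R,W,Y}.
W ∈ reach(S|{K}) ⇒ S ⊥̸ W | {K}.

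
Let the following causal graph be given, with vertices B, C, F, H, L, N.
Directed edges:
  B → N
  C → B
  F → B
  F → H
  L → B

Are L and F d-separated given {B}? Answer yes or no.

Bayes-Ball from L | {B} reaches {C,F,H}.
F ∈ reach(L|{B}) ⇒ L ⊥̸ F | {B}.

No — L and F are d-connected given {B}.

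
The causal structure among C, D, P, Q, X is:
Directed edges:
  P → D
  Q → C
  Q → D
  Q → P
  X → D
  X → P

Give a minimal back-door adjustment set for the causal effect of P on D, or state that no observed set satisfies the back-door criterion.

desc(P)\{P}={D}; candidates ⊆ {C,Q,X}.
size 0: {}; under {} P still reaches {C,D,Q,X} ∋ D.
size 1: {C}, {Q}, {X}; under {C} P still reaches {D,Q,X} ∋ D.
{Q,X}: P⊥D given {Q,X} in G with P→· removed — back-door holds.

P→D: minimal back-door set {Q, X}.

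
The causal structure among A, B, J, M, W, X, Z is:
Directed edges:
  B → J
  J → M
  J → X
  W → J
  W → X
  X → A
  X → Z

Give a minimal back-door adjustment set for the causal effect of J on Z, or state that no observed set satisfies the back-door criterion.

desc(J)\{J}={A,M,X,Z}; candidates ⊆ {B,W}.
size 0: {}; under {} J still reaches {A,B,W,X,Z} ∋ Z.
{W}: J⊥Z given {W} in G with J→· removed — back-door holds.

J→Z: minimal back-door set {W}.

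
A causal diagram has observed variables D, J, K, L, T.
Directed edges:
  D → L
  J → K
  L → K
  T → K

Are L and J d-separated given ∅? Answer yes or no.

Bayes-Ball from L | ∅ reaches {D,K}.
J ∉ reach(L|∅) ⇒ L ⊥ J | ∅.

Yes — L ⊥ J | ∅.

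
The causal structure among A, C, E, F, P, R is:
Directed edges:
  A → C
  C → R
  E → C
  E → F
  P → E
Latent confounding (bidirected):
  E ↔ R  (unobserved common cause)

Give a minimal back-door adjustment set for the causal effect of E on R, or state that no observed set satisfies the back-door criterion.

desc(E)\{E}={C,F,R}; candidates ⊆ {A,P}.
E↔R: latent back-door arc(s) into E.
size 0: {}; under {} E still reaches {P,R} ∋ R.
size 1: {A}, {P}; under {A} E still reaches {P,R} ∋ R.
size 2: {A,P}; under {A,P} E still reaches {R} ∋ R.
E↔R cannot be blocked by any observed set — no back-door set.

E→R: no observed back-door set.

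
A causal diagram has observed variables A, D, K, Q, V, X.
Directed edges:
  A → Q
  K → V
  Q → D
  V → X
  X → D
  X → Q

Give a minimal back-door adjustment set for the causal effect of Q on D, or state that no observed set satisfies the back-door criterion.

Q→D: minimal back-door set {X}.

desc(Q)\{Q}={D}; candidates ⊆ {A,K,V,X}.
size 0: {}; under {} Q still reaches {A,D,K,V,X} ∋ D.
{X}: Q⊥D given {X} in G with Q→· removed — back-door holds.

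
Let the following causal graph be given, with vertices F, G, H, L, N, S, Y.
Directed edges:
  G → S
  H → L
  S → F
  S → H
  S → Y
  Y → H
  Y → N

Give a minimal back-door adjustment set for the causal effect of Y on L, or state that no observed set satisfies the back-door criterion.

Y→L: minimal back-door set {S}.

desc(Y)\{Y}={H,L,N}; candidates ⊆ {F,G,S}.
size 0: {}; under {} Y still reaches {F,G,H,L,S} ∋ L.
{S}: Y⊥L given {S} in G with Y→· removed — back-door holds.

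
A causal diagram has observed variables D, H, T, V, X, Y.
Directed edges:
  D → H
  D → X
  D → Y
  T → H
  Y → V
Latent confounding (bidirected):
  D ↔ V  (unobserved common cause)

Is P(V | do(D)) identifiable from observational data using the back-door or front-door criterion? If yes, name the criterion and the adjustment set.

desc(D)\{D}={H,V,X,Y}; candidates ⊆ {T}.
D↔V: latent back-door arc(s) into D.
size 0: {}; under {} D still reaches {V} ∋ V.
size 1: {T}; under {T} D still reaches {V} ∋ V.
D↔V cannot be blocked by any observed set — no back-door set.
{Y}: (i) intercepts every directed D→V path; (ii) no back-door D→{Y}; (iii) {D} blocks every back-door {Y}→V. Front-door holds.
P(V|do(D)) = Σ_{Y} P(Y|D) Σ_{D'} P(V|Y,D')P(D').

P(V|do(D)): frontdoor, adjust for {Y}.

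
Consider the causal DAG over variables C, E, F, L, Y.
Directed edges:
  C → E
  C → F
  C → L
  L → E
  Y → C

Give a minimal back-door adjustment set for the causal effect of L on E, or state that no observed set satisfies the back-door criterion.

desc(L)\{L}={E}; candidates ⊆ {C,F,Y}.
size 0: {}; under {} L still reaches {C,E,F,Y} ∋ E.
{C}: L⊥E given {C} in G with L→· removed — back-door holds.

L→E: minimal back-door set {C}.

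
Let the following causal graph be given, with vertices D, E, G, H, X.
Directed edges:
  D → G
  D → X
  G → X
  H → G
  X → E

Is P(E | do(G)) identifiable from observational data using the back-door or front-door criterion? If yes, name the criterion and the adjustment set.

desc(G)\{G}={E,X}; candidates ⊆ {D,H}.
size 0: {}; under {} G still reaches {D,E,H,X} ∋ E.
{D}: G⊥E given {D} in G with G→· removed — back-door holds.
P(E|do(G)) = Σ_{D} P(E|G,D)·P(D).

P(E|do(G)): backdoor, adjust for {D}.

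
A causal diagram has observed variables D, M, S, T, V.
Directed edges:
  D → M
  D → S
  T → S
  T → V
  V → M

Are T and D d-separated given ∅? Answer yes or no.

Yes — T ⊥ D | ∅.

Bayes-Ball from T | ∅ reaches {M,S,V}.
D ∉ reach(T|∅) ⇒ T ⊥ D | ∅.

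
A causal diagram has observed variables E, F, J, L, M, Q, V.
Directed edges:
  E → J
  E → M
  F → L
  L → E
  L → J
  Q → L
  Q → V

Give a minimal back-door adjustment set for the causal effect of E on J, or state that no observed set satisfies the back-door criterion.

E→J: minimal back-door set {L}.

desc(E)\{E}={J,M}; candidates ⊆ {F,L,Q,V}.
size 0: {}; under {} E still reaches {F,J,L,Q,V} ∋ J.
{L}: E⊥J given {L} in G with E→· removed — back-door holds.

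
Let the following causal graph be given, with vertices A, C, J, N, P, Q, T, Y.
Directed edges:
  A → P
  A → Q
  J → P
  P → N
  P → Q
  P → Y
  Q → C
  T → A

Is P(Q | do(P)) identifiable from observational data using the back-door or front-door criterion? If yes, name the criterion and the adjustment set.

desc(P)\{P}={C,N,Q,Y}; candidates ⊆ {A,J,T}.
size 0: {}; under {} P still reaches {A,C,J,Q,T} ∋ Q.
{A}: P⊥Q given {A} in G with P→· removed — back-door holds.
P(Q|do(P)) = Σ_{A} P(Q|P,A)·P(A).

P(Q|do(P)): backdoor, adjust for {A}.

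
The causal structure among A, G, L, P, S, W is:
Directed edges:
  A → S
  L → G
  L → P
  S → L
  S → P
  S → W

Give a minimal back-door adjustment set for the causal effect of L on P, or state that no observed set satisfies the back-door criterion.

L→P: minimal back-door set {S}.

desc(L)\{L}={G,P}; candidates ⊆ {A,S,W}.
size 0: {}; under {} L still reaches {A,P,S,W} ∋ P.
{S}: L⊥P given {S} in G with L→· removed — back-door holds.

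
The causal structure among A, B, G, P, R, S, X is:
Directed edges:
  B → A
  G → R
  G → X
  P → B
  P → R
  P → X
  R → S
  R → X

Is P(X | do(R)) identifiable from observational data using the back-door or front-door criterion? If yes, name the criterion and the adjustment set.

P(X|do(R)): backdoor, adjust for {G, P}.

desc(R)\{R}={S,X}; candidates ⊆ {A,B,G,P}.
size 0: {}; under {} R still reaches {A,B,G,P,X} ∋ X.
size 1: {A}, {B}, {G} …(+1); under {A} R still reaches {B,G,P,X} ∋ X.
{G,P}: R⊥X given {G,P} in G with R→· removed — back-door holds.
P(X|do(R)) = Σ_{G,P} P(X|R,G,P)·P(G,P).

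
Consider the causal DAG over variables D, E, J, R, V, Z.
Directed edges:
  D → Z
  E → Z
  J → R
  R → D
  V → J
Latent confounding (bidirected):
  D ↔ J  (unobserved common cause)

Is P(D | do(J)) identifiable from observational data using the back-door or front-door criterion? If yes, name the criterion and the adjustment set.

P(D|do(J)): frontdoor, adjust for {R}.

desc(J)\{J}={D,R,Z}; candidates ⊆ {E,V}.
J↔D: latent back-door arc(s) into J.
size 0: {}; under {} J still reaches {D,V,Z} ∋ D.
size 1: {E}, {V}; under {E} J still reaches {D,V,Z} ∋ D.
size 2: {E,V}; under {E,V} J still reaches {D,Z} ∋ D.
J↔D cannot be blocked by any observed set — no back-door set.
{R}: (i) intercepts every directed J→D path; (ii) no back-door J→{R}; (iii) {J} blocks every back-door {R}→D. Front-door holds.
P(D|do(J)) = Σ_{R} P(R|J) Σ_{J'} P(D|R,J')P(J').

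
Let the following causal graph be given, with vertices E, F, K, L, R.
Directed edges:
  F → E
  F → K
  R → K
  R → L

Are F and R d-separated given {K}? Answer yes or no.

Bayes-Ball from F | {K} reaches {E,L,R}.
R ∈ reach(F|{K}) ⇒ F ⊥̸ R | {K}.

No — F and R are d-connected given {K}.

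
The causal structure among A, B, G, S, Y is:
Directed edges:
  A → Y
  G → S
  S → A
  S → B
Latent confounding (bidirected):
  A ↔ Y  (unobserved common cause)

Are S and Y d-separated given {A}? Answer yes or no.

Bayes-Ball from S | {A} reaches {B,G,Y}.
Y ∈ reach(S|{A}) ⇒ S ⊥̸ Y | {A}.

No — S and Y are d-connected given {A}.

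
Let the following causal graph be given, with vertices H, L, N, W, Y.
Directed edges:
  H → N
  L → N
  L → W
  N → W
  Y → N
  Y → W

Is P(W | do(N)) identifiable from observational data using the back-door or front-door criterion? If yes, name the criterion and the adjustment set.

P(W|do(N)): backdoor, adjust for {L, Y}.

desc(N)\{N}={W}; candidates ⊆ {H,L,Y}.
size 0: {}; under {} N still reaches {H,L,W,Y} ∋ W.
size 1: {H}, {L}, {Y}; under {H} N still reaches {L,W,Y} ∋ W.
{L,Y}: N⊥W given {L,Y} in G with N→· removed — back-door holds.
P(W|do(N)) = Σ_{L,Y} P(W|N,L,Y)·P(L,Y).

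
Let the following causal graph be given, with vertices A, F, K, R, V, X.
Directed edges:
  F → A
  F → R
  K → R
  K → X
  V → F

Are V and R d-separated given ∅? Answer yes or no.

No — V and R are d-connected given ∅.

Bayes-Ball from V | ∅ reaches {A,F,R}.
R ∈ reach(V|∅) ⇒ V ⊥̸ R | ∅.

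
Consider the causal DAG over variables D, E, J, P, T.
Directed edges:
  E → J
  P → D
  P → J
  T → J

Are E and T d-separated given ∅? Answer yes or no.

Yes — E ⊥ T | ∅.

Bayes-Ball from E | ∅ reaches {J}.
T ∉ reach(E|∅) ⇒ E ⊥ T | ∅.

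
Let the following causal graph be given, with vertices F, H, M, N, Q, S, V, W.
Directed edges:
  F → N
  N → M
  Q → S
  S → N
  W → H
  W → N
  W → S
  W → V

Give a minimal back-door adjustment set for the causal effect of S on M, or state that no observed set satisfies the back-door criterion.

S→M: minimal back-door set {W}.

desc(S)\{S}={M,N}; candidates ⊆ {F,H,Q,V,W}.
size 0: {}; under {} S still reaches {H,M,N,Q,V,W} ∋ M.
{W}: S⊥M given {W} in G with S→· removed — back-door holds.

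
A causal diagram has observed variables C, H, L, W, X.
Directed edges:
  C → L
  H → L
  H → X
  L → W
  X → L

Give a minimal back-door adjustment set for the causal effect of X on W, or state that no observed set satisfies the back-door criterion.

X→W: minimal back-door set {H}.

desc(X)\{X}={L,W}; candidates ⊆ {C,H}.
size 0: {}; under {} X still reaches {H,L,W} ∋ W.
{H}: X⊥W given {H} in G with X→· removed — back-door holds.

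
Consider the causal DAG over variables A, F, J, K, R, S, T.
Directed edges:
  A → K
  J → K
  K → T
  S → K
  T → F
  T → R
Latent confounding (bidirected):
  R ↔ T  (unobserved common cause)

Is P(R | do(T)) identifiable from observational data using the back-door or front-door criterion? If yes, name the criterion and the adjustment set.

desc(T)\{T}={F,R}; candidates ⊆ {A,J,K,S}.
T↔R: latent back-door arc(s) into T.
size 0: {}; under {} T still reaches {A,J,K,R,S} ∋ R.
size 1: {A}, {J}, {K} …(+1); under {A} T still reaches {J,K,R,S} ∋ R.
size 2: {A,J}, {A,K}, {A,S} …(+3); under {A,J} T still reaches {K,R,S} ∋ R.
T↔R cannot be blocked by any observed set — no back-door set.
No mediator lies on a directed T→…→R path.
Neither criterion identifies P(R|do(T)) in this graph.

P(R|do(T)): not identifiable (no BD/FD set).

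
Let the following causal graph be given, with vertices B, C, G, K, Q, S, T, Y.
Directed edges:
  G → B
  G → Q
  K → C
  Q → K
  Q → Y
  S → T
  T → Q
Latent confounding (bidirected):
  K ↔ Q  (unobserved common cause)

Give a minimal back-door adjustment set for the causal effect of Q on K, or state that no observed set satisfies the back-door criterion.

desc(Q)\{Q}={C,K,Y}; candidates ⊆ {B,G,S,T}.
Q↔K: latent back-door arc(s) into Q.
size 0: {}; under {} Q still reaches {B,C,G,K,S,T} ∋ K.
size 1: {B}, {G}, {S} …(+1); under {B} Q still reaches {C,G,K,S,T} ∋ K.
size 2: {B,G}, {B,S}, {B,T} …(+3); under {B,G} Q still reaches {C,K,S,T} ∋ K.
Q↔K cannot be blocked by any observed set — no back-door set.

Q→K: no observed back-door set.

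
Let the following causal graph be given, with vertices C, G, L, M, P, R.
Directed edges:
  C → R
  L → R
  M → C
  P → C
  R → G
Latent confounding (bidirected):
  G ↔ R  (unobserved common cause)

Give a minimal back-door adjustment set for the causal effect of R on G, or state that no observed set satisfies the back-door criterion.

R→G: no observed back-door set.

desc(R)\{R}={G}; candidates ⊆ {C,L,M,P}.
R↔G: latent back-door arc(s) into R.
size 0: {}; under {} R still reaches {C,G,L,M,P} ∋ G.
size 1: {C}, {L}, {M} …(+1); under {C} R still reaches {G,L} ∋ G.
size 2: {C,L}, {C,M}, {C,P} …(+3); under {C,L} R still reaches {G} ∋ G.
R↔G cannot be blocked by any observed set — no back-door set.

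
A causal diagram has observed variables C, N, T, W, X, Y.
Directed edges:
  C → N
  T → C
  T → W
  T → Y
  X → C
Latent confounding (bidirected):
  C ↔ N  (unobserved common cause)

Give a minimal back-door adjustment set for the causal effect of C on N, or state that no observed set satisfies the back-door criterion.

C→N: no observed back-door set.

desc(C)\{C}={N}; candidates ⊆ {T,W,X,Y}.
C↔N: latent back-door arc(s) into C.
size 0: {}; under {} C still reaches {N,T,W,X,Y} ∋ N.
size 1: {T}, {W}, {X} …(+1); under {T} C still reaches {N,X} ∋ N.
size 2: {T,W}, {T,X}, {T,Y} …(+3); under {T,W} C still reaches {N,X} ∋ N.
C↔N cannot be blocked by any observed set — no back-door set.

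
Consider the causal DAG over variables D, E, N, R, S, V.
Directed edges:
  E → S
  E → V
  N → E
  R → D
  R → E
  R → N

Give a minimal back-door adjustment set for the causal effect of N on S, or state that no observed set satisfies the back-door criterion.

desc(N)\{N}={E,S,V}; candidates ⊆ {D,R}.
size 0: {}; under {} N still reaches {D,E,R,S,V} ∋ S.
{R}: N⊥S given {R} in G with N→· removed — back-door holds.

N→S: minimal back-door set {R}.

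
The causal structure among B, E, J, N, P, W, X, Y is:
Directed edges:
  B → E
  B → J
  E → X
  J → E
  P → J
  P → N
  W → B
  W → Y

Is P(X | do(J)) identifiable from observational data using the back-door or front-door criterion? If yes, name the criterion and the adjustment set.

desc(J)\{J}={E,X}; candidates ⊆ {B,N,P,W,Y}.
size 0: {}; under {} J still reaches {B,E,N,P,W,X,Y} ∋ X.
{B}: J⊥X given {B} in G with J→· removed — back-door holds.
P(X|do(J)) = Σ_{B} P(X|J,B)·P(B).

P(X|do(J)): backdoor, adjust for {B}.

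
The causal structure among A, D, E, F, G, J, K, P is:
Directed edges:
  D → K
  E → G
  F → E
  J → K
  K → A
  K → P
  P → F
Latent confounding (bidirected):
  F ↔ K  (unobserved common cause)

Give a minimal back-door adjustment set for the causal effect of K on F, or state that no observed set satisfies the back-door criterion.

K→F: no observed back-door set.

desc(K)\{K}={A,E,F,G,P}; candidates ⊆ {D,J}.
K↔F: latent back-door arc(s) into K.
size 0: {}; under {} K still reaches {D,E,F,G,J} ∋ F.
size 1: {D}, {J}; under {D} K still reaches {E,F,G,J} ∋ F.
size 2: {D,J}; under {D,J} K still reaches {E,F,G} ∋ F.
K↔F cannot be blocked by any observed set — no back-door set.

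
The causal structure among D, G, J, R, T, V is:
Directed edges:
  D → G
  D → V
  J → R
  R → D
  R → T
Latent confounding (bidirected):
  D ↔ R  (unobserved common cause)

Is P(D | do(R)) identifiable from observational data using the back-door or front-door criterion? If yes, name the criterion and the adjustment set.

desc(R)\{R}={D,G,T,V}; candidates ⊆ {J}.
R↔D: latent back-door arc(s) into R.
size 0: {}; under {} R still reaches {D,G,J,V} ∋ D.
size 1: {J}; under {J} R still reaches {D,G,V} ∋ D.
R↔D cannot be blocked by any observed set — no back-door set.
No mediator lies on a directed R→…→D path.
Neither criterion identifies P(D|do(R)) in this graph.

P(D|do(R)): not identifiable (no BD/FD set).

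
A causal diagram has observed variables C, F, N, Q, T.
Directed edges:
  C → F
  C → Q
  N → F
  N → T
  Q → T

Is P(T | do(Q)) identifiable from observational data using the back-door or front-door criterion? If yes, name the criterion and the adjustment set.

desc(Q)\{Q}={T}; candidates ⊆ {C,F,N}.
∅: Q⊥T given ∅ in G with Q→· removed — back-door holds.
P(T|do(Q)) = P(T|Q) — no adjustment needed.

P(T|do(Q)): backdoor, adjust for ∅.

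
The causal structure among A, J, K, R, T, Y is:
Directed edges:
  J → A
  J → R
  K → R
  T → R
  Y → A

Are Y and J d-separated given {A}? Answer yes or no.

Bayes-Ball from Y | {A} reaches {J,R}.
J ∈ reach(Y|{A}) ⇒ Y ⊥̸ J | {A}.

No — Y and J are d-connected given {A}.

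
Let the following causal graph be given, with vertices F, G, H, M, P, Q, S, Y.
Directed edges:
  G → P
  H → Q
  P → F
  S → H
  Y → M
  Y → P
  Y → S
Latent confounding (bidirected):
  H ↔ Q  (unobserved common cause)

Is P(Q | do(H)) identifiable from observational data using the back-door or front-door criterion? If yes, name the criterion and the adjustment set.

desc(H)\{H}={Q}; candidates ⊆ {F,G,M,P,S,Y}.
H↔Q: latent back-door arc(s) into H.
size 0: {}; under {} H still reaches {F,M,P,Q,S,Y} ∋ Q.
size 1: {F}, {G}, {M} …(+3); under {F} H still reaches {G,M,P,Q,S,Y} ∋ Q.
size 2: {F,G}, {F,M}, {F,P} …(+12); under {F,G} H still reaches {M,P,Q,S,Y} ∋ Q.
H↔Q cannot be blocked by any observed set — no back-door set.
No mediator lies on a directed H→…→Q path.
Neither criterion identifies P(Q|do(H)) in this graph.

P(Q|do(H)): not identifiable (no BD/FD set).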